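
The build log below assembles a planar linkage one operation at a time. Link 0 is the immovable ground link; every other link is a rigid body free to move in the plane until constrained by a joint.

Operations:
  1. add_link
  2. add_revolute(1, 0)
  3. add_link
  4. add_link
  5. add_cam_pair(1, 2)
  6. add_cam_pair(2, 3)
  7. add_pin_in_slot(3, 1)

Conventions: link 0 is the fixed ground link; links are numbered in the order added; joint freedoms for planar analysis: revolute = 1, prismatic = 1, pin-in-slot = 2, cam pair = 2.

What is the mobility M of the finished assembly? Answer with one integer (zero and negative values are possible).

(L,J1,J2)=(1,0,0); link0 fixed
link1: (2,0,0)
R 1-0 [J1]: (2,1,0)
link2: (3,1,0)
link3: (4,1,0)
C 1-2 [J2]: (4,1,1)
C 2-3 [J2]: (4,1,2)
PS 3-1 [J2]: (4,1,3)
Grübler: 3·3 − 2·1 − 3 = 4

M = 4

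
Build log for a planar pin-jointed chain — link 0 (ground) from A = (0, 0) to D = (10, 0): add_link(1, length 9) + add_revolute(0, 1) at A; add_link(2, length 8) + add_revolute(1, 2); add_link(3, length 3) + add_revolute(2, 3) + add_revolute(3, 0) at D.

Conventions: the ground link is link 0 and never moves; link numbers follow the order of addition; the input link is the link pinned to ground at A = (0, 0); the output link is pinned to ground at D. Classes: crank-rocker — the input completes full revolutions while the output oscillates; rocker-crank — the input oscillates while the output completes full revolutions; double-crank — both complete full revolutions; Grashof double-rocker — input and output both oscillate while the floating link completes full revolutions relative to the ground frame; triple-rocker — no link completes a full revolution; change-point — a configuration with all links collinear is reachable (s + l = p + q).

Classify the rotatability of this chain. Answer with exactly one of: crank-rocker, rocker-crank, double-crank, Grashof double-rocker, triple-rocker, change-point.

lengths: ground=10, input=9, coupler=8, output=3
sorted: s=3 (shortest), l=10 (longest), p+q=17
s + l = 13 vs p + q = 17
s + l < p + q (Grashof) with shortest = output link → rocker-crank

rocker-crank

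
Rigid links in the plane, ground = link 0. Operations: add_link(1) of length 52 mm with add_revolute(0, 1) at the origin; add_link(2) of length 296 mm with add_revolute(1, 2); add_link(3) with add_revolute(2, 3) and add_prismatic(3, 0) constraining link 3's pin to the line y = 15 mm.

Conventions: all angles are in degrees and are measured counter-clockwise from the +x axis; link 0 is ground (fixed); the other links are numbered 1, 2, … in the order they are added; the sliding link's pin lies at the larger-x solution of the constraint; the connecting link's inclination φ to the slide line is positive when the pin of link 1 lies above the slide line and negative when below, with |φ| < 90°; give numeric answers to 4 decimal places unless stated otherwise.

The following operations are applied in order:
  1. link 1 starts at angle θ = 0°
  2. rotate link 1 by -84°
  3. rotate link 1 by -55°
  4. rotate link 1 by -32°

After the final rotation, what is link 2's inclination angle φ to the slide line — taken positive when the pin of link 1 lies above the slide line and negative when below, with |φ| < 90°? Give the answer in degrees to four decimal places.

geometry: r = 52 mm, L = 296 mm, e = 15 mm; θ starts at 0°
rotate link 1 by -84°: θ ← 0° -84° = -84°
rotate link 1 by -55°: θ ← -84° -55° = -139°
rotate link 1 by -32°: θ ← -139° -32° = -171°
h = r sin θ − e = -8.134592 − 15 = -23.134592
sin φ = h / L = -23.134592 / 296 = -0.07815741
φ = arcsin(-0.07815741) = -4.482661°

-4.4827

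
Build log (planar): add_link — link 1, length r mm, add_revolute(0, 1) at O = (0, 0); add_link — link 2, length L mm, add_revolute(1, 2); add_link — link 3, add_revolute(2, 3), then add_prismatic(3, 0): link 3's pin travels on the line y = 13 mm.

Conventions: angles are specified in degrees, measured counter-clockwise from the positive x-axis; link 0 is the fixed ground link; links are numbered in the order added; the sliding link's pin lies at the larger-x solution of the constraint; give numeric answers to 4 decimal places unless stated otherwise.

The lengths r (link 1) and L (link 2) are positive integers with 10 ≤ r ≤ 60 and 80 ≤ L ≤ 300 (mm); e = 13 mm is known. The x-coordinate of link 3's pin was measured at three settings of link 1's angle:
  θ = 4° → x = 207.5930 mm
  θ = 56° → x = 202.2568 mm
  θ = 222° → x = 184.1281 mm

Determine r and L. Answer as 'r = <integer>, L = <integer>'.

constraint per measurement: (x − r cos θ)² + (r sin θ − e)² = L²
subtracting the θ₁ and θ₂ equations cancels the r² and L² terms:
r = (x₁² − x₂²) / (2[(x₁cos θ₁ + e sin θ₁) − (x₂cos θ₂ + e sin θ₂)]) = 13.0001 → r = 13
L² = (x₁ − r cos θ₁)² + (r sin θ₁ − e)² = 38025.0058 → L = 195.0000 → L = 195
check at θ₃=222°: x = 184.1281 (printed 184.1281) ✓

r = 13, L = 195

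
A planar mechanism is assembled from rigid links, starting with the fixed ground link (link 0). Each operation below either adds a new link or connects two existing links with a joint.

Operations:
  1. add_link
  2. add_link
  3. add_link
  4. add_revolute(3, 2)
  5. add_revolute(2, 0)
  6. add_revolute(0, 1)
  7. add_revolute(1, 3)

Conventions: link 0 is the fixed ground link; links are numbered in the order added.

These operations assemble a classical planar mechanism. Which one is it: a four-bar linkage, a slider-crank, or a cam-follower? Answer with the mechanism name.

links: 4 (incl. ground); joints: 4 revolute, 0 prismatic, 0 higher (cam) pair, forming one closed loop
4 links in a single 4R loop → four-bar linkage

four-bar linkage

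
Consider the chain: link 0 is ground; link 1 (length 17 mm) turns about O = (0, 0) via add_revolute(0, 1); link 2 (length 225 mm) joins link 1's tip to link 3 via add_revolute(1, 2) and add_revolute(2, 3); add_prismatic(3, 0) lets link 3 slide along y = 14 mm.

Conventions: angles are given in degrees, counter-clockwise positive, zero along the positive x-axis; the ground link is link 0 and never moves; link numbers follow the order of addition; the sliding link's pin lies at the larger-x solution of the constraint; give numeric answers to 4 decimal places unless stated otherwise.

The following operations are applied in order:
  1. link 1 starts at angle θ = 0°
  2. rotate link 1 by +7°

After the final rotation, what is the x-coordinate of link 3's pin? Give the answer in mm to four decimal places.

geometry: r = 17 mm, L = 225 mm, e = 14 mm; θ starts at 0°
rotate link 1 by +7°: θ ← 0° +7° = 7°
crank pin P = (r cos θ, r sin θ) = (16.873285, 2.071779)
h = r sin θ − e = 2.071779 − 14 = -11.928221
x = r cos θ + √(L² − h²) = 16.873285 + 224.683594 = 241.556879

241.5569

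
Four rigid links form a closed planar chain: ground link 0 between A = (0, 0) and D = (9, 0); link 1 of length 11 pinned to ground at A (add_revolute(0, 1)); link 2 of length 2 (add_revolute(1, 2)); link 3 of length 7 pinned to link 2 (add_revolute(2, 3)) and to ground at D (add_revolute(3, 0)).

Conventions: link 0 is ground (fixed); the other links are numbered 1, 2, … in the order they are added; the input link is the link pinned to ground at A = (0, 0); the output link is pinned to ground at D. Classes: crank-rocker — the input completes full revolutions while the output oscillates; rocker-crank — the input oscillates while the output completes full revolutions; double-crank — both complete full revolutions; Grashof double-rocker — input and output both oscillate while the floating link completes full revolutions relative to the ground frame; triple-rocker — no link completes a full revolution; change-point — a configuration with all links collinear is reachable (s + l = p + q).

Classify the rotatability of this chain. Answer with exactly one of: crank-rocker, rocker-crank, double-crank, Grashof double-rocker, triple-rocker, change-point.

lengths: ground=9, input=11, coupler=2, output=7
sorted: s=2 (shortest), l=11 (longest), p+q=16
s + l = 13 vs p + q = 16
s + l < p + q (Grashof) with shortest = coupler link → Grashof double-rocker

Grashof double-rocker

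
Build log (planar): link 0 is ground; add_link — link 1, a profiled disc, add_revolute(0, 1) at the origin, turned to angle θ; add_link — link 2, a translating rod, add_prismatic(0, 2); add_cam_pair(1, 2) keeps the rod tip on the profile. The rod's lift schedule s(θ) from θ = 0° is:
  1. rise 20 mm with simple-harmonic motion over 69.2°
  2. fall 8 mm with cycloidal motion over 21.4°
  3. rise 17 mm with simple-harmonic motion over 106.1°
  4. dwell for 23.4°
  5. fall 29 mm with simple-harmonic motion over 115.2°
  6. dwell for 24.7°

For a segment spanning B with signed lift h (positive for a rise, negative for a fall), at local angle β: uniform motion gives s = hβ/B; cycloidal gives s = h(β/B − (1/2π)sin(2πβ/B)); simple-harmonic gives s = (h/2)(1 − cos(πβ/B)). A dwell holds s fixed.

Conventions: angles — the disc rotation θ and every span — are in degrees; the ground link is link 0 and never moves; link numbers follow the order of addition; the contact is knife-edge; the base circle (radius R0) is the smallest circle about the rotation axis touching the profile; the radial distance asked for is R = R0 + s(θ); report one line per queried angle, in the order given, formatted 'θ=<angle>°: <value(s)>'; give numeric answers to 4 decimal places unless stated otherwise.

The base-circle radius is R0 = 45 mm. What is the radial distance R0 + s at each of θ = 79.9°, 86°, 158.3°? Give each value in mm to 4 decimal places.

seg 1 [0°–69.2°] simple-harmonic, h=20: full span → s += 20 → s = 20.0000
seg 2 [69.2°–90.6°] cycloidal, h=-8: θ=79.9° here. β=10.7, B=21.4. -8·(0.5000 − sin(2π·0.5000)/(2π)) = -4.0000 → s = 16.0000
seg 2 [69.2°–90.6°] cycloidal, h=-8: θ=86° here. β=16.8, B=21.4. -8·(0.7850 − sin(2π·0.7850)/(2π)) = -7.5229 → s = 12.4771
seg 2 [69.2°–90.6°] cycloidal, h=-8: full span → s += -8 → s = 12.0000
seg 3 [90.6°–196.7°] simple-harmonic, h=17: θ=158.3° here. β=67.7, B=106.1. 17/2·(1 − cos(π·0.6381)) = 12.0726 → s = 24.0726
θ=79.9°: R = R0 + s = 45 + 16.0000 = 61.0000
θ=86°: R = R0 + s = 45 + 12.4771 = 57.4771
θ=158.3°: R = R0 + s = 45 + 24.0726 = 69.0726

θ=79.9°: 61.0000
θ=86°: 57.4771
θ=158.3°: 69.0726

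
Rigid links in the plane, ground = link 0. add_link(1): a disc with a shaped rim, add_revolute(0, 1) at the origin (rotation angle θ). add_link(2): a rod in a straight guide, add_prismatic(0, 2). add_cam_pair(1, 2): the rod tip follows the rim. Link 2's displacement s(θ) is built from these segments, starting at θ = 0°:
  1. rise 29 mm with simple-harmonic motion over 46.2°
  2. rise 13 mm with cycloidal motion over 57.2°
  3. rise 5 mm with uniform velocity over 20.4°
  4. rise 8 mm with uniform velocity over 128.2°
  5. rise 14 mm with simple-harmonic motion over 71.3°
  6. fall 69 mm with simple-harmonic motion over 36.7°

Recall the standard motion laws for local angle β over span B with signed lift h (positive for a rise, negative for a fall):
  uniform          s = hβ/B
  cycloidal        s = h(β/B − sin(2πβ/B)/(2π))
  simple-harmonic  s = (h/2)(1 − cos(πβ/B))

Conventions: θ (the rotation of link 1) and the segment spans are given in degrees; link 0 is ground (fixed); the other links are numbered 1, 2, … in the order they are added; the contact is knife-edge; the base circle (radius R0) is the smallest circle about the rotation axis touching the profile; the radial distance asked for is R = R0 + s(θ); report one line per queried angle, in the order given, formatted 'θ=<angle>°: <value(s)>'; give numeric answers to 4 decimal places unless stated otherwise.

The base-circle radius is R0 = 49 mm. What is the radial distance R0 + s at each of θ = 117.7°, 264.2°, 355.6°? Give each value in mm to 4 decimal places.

segment 1 (0° to 46.2°, simple-harmonic, h = 29) is passed completely: s = 0.0000 + (29) = 29.0000
segment 2 (46.2° to 103.4°, cycloidal, h = 13) is passed completely: s = 29.0000 + (13) = 42.0000
θ = 117.7° falls in segment 3 (103.4° to 123.8°, uniform, h = 5): β = 117.7 − 103.4 = 14.3°, B = 20.4°; Δs = 5·14.3/20.4 = 3.5049; s = 42.0000 + 3.5049 = 45.5049
segment 3 (103.4° to 123.8°, uniform, h = 5) is passed completely: s = 42.0000 + (5) = 47.0000
segment 4 (123.8° to 252°, uniform, h = 8) is passed completely: s = 47.0000 + (8) = 55.0000
θ = 264.2° falls in segment 5 (252° to 323.3°, simple-harmonic, h = 14): β = 264.2 − 252 = 12.2°, B = 71.3°; Δs = 14/2·(1 − cos(π·0.1711)) = 0.9872; s = 55.0000 + 0.9872 = 55.9872
segment 5 (252° to 323.3°, simple-harmonic, h = 14) is passed completely: s = 55.0000 + (14) = 69.0000
θ = 355.6° falls in segment 6 (323.3° to 360°, simple-harmonic, h = -69): β = 355.6 − 323.3 = 32.3°, B = 36.7°; Δs = -69/2·(1 − cos(π·0.8801)) = -66.5816; s = 69.0000 − 66.5816 = 2.4184
θ=117.7°: R = R0 + s = 49 + 45.5049 = 94.5049
θ=264.2°: R = R0 + s = 49 + 55.9872 = 104.9872
θ=355.6°: R = R0 + s = 49 + 2.4184 = 51.4184

θ=117.7°: 94.5049
θ=264.2°: 104.9872
θ=355.6°: 51.4184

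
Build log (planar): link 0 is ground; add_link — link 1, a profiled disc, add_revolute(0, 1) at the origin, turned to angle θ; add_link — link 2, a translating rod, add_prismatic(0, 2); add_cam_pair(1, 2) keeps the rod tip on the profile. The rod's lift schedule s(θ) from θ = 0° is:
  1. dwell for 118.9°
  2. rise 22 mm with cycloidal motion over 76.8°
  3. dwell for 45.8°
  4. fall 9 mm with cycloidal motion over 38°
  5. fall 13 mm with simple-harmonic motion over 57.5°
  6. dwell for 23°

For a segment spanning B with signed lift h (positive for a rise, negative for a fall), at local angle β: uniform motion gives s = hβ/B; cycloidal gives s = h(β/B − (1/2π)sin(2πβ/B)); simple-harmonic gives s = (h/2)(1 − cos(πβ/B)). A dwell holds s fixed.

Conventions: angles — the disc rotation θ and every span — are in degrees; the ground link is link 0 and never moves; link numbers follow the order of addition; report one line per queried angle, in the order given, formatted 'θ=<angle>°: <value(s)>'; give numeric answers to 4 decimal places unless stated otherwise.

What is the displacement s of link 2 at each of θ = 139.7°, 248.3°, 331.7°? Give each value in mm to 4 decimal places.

seg 1 [0°–118.9°] dwell: s stays 0.0000
seg 2 [118.9°–195.7°] cycloidal, h=22: θ=139.7° here. β=20.8, B=76.8. 22·(0.2708 − sin(2π·0.2708)/(2π)) = 2.4869 → s = 2.4869
seg 2 [118.9°–195.7°] cycloidal, h=22: full span → s += 22 → s = 22.0000
seg 3 [195.7°–241.5°] dwell: s stays 22.0000
seg 4 [241.5°–279.5°] cycloidal, h=-9: θ=248.3° here. β=6.8, B=38. -9·(0.1789 − sin(2π·0.1789)/(2π)) = -0.3185 → s = 21.6815
seg 4 [241.5°–279.5°] cycloidal, h=-9: full span → s += -9 → s = 13.0000
seg 5 [279.5°–337°] simple-harmonic, h=-13: θ=331.7° here. β=52.2, B=57.5. -13/2·(1 − cos(π·0.9078)) = -12.7294 → s = 0.2706

θ=139.7°: 2.4869
θ=248.3°: 21.6815
θ=331.7°: 0.2706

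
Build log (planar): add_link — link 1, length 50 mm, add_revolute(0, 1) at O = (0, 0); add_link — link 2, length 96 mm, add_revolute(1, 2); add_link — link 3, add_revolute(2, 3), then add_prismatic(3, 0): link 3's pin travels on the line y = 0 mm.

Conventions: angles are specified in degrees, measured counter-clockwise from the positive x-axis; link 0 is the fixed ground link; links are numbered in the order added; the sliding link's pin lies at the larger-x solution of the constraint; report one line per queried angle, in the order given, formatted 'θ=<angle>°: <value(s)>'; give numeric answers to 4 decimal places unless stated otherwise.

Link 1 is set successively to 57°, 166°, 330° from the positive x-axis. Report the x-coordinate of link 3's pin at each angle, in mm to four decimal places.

geometry: r = 50 mm, L = 96 mm, e = 0 mm
θ=57°: crank pin P = (r cos θ, r sin θ) = (27.231952, 41.933528)
θ=57°: h = r sin θ − e = 41.933528 − 0 = 41.933528
θ=57°: x = r cos θ + √(L² − h²) = 27.231952 + 86.357276 = 113.589228
θ=166°: crank pin P = (r cos θ, r sin θ) = (-48.514786, 12.096095)
θ=166°: h = r sin θ − e = 12.096095 − 0 = 12.096095
θ=166°: x = r cos θ + √(L² − h²) = -48.514786 + 95.234891 = 46.720105
θ=330°: crank pin P = (r cos θ, r sin θ) = (43.301270, -25.000000)
θ=330°: h = r sin θ − e = -25.000000 − 0 = -25.000000
θ=330°: x = r cos θ + √(L² − h²) = 43.301270 + 92.687648 = 135.988918

θ=57°: 113.5892
θ=166°: 46.7201
θ=330°: 135.9889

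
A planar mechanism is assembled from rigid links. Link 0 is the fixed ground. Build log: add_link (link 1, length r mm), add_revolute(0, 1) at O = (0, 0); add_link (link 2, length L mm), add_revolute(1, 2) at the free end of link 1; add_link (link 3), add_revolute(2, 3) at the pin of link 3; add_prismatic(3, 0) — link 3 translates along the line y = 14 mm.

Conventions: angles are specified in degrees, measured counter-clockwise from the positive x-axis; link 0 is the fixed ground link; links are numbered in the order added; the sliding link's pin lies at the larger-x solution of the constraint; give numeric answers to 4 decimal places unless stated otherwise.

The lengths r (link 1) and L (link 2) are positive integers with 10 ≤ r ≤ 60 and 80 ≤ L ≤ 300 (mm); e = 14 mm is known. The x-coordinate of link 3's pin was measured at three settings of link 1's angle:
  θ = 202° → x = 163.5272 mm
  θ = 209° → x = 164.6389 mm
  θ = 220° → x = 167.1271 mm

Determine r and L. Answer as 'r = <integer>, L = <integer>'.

constraint per measurement: (x − r cos θ)² + (r sin θ − e)² = L²
subtracting the θ₁ and θ₂ equations cancels the r² and L² terms:
r = (x₁² − x₂²) / (2[(x₁cos θ₁ + e sin θ₁) − (x₂cos θ₂ + e sin θ₂)]) = 29.9993 → r = 30
L² = (x₁ − r cos θ₁)² + (r sin θ₁ − e)² = 37249.0015 → L = 193.0000 → L = 193
check at θ₃=220°: x = 167.1271 (printed 167.1271) ✓

r = 30, L = 193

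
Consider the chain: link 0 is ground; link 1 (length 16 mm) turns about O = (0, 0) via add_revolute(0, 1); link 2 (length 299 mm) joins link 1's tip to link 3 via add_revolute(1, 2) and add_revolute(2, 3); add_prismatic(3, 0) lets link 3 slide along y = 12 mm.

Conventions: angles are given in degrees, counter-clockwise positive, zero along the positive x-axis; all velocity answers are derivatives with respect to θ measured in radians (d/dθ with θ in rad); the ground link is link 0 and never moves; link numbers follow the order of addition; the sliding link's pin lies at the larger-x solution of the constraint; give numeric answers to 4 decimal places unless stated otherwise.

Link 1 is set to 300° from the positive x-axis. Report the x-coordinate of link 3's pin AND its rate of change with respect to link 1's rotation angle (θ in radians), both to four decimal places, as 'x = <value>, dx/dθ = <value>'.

geometry: r = 16 mm, L = 299 mm, e = 12 mm
crank pin P = (r cos θ, r sin θ) = (8.000000, -13.856406)
h = r sin θ − e = -13.856406 − 12 = -25.856406
x = r cos θ + √(L² − h²) = 8.000000 + 297.879919 = 305.879919
dx/dθ = −r sin θ − h·r cos θ/√(L² − h²) (θ in radians; h = -25.856406) = 14.550818

x = 305.8799, dx/dθ = 14.5508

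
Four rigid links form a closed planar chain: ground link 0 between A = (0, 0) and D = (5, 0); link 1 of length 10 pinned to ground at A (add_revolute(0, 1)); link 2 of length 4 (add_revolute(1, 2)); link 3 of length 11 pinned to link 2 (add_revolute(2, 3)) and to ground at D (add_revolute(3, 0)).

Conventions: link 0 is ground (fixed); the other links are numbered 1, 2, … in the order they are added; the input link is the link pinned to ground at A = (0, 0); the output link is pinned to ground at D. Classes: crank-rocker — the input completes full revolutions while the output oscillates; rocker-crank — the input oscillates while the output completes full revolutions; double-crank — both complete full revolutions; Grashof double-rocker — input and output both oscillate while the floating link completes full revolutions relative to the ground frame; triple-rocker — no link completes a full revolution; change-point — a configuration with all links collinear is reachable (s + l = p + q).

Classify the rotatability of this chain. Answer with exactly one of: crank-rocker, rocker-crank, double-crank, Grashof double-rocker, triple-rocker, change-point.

lengths: ground=5, input=10, coupler=4, output=11
sorted: s=4 (shortest), l=11 (longest), p+q=15
s + l = 15 vs p + q = 15
s + l = p + q → change-point (collinear configuration reachable)

change-point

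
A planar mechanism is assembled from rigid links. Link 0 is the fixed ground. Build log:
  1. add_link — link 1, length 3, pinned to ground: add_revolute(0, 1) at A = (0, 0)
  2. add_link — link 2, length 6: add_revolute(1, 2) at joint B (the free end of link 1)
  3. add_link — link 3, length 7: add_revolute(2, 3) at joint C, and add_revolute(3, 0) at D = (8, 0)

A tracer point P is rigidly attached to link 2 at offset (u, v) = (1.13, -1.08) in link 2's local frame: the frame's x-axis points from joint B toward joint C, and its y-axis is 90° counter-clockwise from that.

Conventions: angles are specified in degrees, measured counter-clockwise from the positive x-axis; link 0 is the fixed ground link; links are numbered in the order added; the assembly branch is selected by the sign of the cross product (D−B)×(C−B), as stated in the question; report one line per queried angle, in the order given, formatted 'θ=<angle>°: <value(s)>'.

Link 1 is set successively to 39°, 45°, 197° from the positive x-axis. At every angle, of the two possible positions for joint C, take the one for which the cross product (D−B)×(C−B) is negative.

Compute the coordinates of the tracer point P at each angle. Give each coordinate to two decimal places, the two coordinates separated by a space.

A=(0,0), D=(8.00,0)
θ=39°: B = A + 3.00·(cos39°, sin39°) = (2.3314, 1.8880)
θ=39°: |BD| = 5.9747
θ=39°: circle(B,6.00) ∩ circle(D,7.00): a=1.8994, h=5.6914
θ=39°:   candidates: C₊=(5.9320,6.6875) cross=34.004; C₋=(2.3351,-4.1120) cross=-34.004
θ=39°:   branch - wants cross < 0 → take C=(2.3351,-4.1120) (cross=-34.004)
θ=39°: ex = (C−B)/|BC| = (0.0006,-1.0000); ey = (1.0000,0.0006)
θ=39°: P = B + 1.13·ex + -1.08·ey = (1.2521,0.7573)
θ=45°: B = A + 3.00·(cos45°, sin45°) = (2.1213, 2.1213)
θ=45°: |BD| = 6.2497
θ=45°: circle(B,6.00) ∩ circle(D,7.00): a=2.0848, h=5.6262
θ=45°:   candidates: C₊=(5.9920,6.7058) cross=35.162; C₋=(2.1727,-3.8785) cross=-35.162
θ=45°:   branch - wants cross < 0 → take C=(2.1727,-3.8785) (cross=-35.162)
θ=45°: ex = (C−B)/|BC| = (0.0086,-1.0000); ey = (1.0000,0.0086)
θ=45°: P = B + 1.13·ex + -1.08·ey = (1.0510,0.9821)
θ=197°: B = A + 3.00·(cos197°, sin197°) = (-2.8689, -0.8771)
θ=197°: |BD| = 10.9042
θ=197°: circle(B,6.00) ∩ circle(D,7.00): a=4.8560, h=3.5241
θ=197°:   candidates: C₊=(1.6879,3.0261) cross=38.427; C₋=(2.2548,-3.9991) cross=-38.427
θ=197°:   branch - wants cross < 0 → take C=(2.2548,-3.9991) (cross=-38.427)
θ=197°: ex = (C−B)/|BC| = (0.8540,-0.5203); ey = (0.5203,0.8540)
θ=197°: P = B + 1.13·ex + -1.08·ey = (-2.4659,-2.3874)

θ=39°: 1.25 0.76
θ=45°: 1.05 0.98
θ=197°: -2.47 -2.39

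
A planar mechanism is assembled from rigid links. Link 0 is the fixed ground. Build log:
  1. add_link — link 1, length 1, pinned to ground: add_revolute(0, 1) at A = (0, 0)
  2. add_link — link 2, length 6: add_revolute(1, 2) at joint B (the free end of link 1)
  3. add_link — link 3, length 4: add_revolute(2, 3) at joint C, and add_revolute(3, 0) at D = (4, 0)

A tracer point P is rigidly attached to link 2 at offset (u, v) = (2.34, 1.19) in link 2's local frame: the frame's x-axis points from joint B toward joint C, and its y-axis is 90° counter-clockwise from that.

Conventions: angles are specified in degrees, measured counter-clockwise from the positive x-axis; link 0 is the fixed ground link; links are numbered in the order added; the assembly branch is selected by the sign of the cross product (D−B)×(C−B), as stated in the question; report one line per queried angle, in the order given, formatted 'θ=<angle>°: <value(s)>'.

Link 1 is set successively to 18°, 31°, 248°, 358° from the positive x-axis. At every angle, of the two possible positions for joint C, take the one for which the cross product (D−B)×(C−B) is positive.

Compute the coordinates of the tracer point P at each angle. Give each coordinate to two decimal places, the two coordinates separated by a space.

A=(0,0), D=(4.00,0)
θ=18°: B = A + 1.00·(cos18°, sin18°) = (0.9511, 0.3090)
θ=18°: |BD| = 3.0646
θ=18°: circle(B,6.00) ∩ circle(D,4.00): a=4.7954, h=3.6061
θ=18°:   candidates: C₊=(6.0856,3.4132) cross=11.051; C₋=(5.3584,-3.7623) cross=-11.051
θ=18°:   branch + wants cross > 0 → take C=(6.0856,3.4132) (cross=11.051)
θ=18°: ex = (C−B)/|BC| = (0.8558,0.5174); ey = (-0.5174,0.8558)
θ=18°: P = B + 2.34·ex + 1.19·ey = (2.3379,2.5380)
θ=31°: B = A + 1.00·(cos31°, sin31°) = (0.8572, 0.5150)
θ=31°: |BD| = 3.1848
θ=31°: circle(B,6.00) ∩ circle(D,4.00): a=4.7323, h=3.6885
θ=31°:   candidates: C₊=(6.1237,3.3897) cross=11.747; C₋=(4.9307,-3.8902) cross=-11.747
θ=31°:   branch + wants cross > 0 → take C=(6.1237,3.3897) (cross=11.747)
θ=31°: ex = (C−B)/|BC| = (0.8778,0.4791); ey = (-0.4791,0.8778)
θ=31°: P = B + 2.34·ex + 1.19·ey = (2.3410,2.6807)
θ=248°: B = A + 1.00·(cos248°, sin248°) = (-0.3746, -0.9272)
θ=248°: |BD| = 4.4718
θ=248°: circle(B,6.00) ∩ circle(D,4.00): a=4.4721, h=4.0000
θ=248°:   candidates: C₊=(3.1710,3.9131) cross=17.887; C₋=(4.8297,-3.9130) cross=-17.887
θ=248°:   branch + wants cross > 0 → take C=(3.1710,3.9131) (cross=17.887)
θ=248°: ex = (C−B)/|BC| = (0.5909,0.8067); ey = (-0.8067,0.5909)
θ=248°: P = B + 2.34·ex + 1.19·ey = (0.0482,1.6638)
θ=358°: B = A + 1.00·(cos358°, sin358°) = (0.9994, -0.0349)
θ=358°: |BD| = 3.0008
θ=358°: circle(B,6.00) ∩ circle(D,4.00): a=4.8328, h=3.5558
θ=358°:   candidates: C₊=(5.7905,3.5769) cross=10.670; C₋=(5.8733,-3.5342) cross=-10.670
θ=358°:   branch + wants cross > 0 → take C=(5.7905,3.5769) (cross=10.670)
θ=358°: ex = (C−B)/|BC| = (0.7985,0.6020); ey = (-0.6020,0.7985)
θ=358°: P = B + 2.34·ex + 1.19·ey = (2.1516,2.3239)

θ=18°: 2.34 2.54
θ=31°: 2.34 2.68
θ=248°: 0.05 1.66
θ=358°: 2.15 2.32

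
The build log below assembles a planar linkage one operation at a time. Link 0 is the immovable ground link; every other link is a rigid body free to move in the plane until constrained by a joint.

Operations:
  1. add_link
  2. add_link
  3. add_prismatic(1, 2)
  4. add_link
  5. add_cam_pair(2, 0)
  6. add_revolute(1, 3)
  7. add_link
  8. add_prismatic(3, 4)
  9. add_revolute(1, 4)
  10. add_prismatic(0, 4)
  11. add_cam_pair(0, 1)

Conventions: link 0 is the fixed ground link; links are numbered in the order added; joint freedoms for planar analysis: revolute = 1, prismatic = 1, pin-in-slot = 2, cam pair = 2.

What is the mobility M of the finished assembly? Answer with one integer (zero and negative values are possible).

(L,J1,J2)=(1,0,0); link0 fixed
link1: (2,0,0)
link2: (3,0,0)
P 1-2 [J1]: (3,1,0)
link3: (4,1,0)
C 2-0 [J2]: (4,1,1)
R 1-3 [J1]: (4,2,1)
link4: (5,2,1)
P 3-4 [J1]: (5,3,1)
R 1-4 [J1]: (5,4,1)
P 0-4 [J1]: (5,5,1)
C 0-1 [J2]: (5,5,2)
Grübler: 3·4 − 2·5 − 2 = 0

M = 0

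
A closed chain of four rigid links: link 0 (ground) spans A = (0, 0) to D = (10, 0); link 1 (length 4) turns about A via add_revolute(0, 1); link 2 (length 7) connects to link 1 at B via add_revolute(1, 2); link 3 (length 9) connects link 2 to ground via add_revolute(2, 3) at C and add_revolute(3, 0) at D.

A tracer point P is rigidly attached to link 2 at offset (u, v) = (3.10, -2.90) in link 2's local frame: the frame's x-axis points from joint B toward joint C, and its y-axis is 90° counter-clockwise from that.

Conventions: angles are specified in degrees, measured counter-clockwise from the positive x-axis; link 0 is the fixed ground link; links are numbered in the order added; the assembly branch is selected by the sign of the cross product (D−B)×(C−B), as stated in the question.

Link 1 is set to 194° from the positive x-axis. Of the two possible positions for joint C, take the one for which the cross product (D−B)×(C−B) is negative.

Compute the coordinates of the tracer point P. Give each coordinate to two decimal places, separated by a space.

A=(0,0), D=(10.00,0)
B = A + 4.00·(cos194°, sin194°) = (-3.8812, -0.9677)
|BD| = 13.9149
circle(B,7.00) ∩ circle(D,9.00): a=5.8076, h=3.9079
  candidates: C₊=(1.6406,3.3347) cross=54.378; C₋=(2.1841,-4.4623) cross=-54.378
  branch - wants cross < 0 → take C=(2.1841,-4.4623) (cross=-54.378)
ex = (C−B)/|BC| = (0.8665,-0.4992); ey = (0.4992,0.8665)
P = B + 3.10·ex + -2.90·ey = (-2.6429,-5.0281)

-2.64 -5.03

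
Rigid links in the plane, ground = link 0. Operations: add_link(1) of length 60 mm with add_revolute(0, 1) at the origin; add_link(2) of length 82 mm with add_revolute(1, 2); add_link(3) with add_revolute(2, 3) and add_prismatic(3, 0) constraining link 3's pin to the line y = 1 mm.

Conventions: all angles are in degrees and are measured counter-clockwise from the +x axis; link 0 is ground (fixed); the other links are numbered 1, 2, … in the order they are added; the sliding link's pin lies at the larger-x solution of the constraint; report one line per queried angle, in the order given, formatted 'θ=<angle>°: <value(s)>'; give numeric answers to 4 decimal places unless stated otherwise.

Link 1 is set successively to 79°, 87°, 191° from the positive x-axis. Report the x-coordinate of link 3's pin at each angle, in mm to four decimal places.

geometry: r = 60 mm, L = 82 mm, e = 1 mm
θ=79°: crank pin P = (r cos θ, r sin θ) = (11.448540, 58.897631)
θ=79°: h = r sin θ − e = 58.897631 − 1 = 57.897631
θ=79°: x = r cos θ + √(L² − h²) = 11.448540 + 58.067756 = 69.516296
θ=87°: crank pin P = (r cos θ, r sin θ) = (3.140157, 59.917772)
θ=87°: h = r sin θ − e = 59.917772 − 1 = 58.917772
θ=87°: x = r cos θ + √(L² − h²) = 3.140157 + 57.032413 = 60.172570
θ=191°: crank pin P = (r cos θ, r sin θ) = (-58.897631, -11.448540)
θ=191°: h = r sin θ − e = -11.448540 − 1 = -12.448540
θ=191°: x = r cos θ + √(L² − h²) = -58.897631 + 81.049577 = 22.151946

θ=79°: 69.5163
θ=87°: 60.1726
θ=191°: 22.1519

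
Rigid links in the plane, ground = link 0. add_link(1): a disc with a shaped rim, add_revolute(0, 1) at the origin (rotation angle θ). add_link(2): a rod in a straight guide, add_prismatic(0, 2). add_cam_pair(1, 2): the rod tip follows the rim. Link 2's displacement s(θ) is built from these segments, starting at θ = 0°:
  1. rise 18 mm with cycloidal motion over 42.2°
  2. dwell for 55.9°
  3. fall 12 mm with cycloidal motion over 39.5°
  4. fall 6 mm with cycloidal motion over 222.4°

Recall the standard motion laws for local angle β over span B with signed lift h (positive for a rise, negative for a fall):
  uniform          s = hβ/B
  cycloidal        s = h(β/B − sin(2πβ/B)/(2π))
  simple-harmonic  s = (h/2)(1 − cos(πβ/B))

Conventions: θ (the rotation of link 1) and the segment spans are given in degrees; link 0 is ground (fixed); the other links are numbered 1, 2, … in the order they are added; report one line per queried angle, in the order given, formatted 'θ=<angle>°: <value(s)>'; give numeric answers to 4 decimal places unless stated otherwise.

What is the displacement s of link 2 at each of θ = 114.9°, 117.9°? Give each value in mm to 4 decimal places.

segment 1 (0° to 42.2°, cycloidal, h = 18) is passed completely: s = 0.0000 + (18) = 18.0000
segment 2 (42.2° to 98.1°, dwell): s unchanged at 18.0000
θ = 114.9° falls in segment 3 (98.1° to 137.6°, cycloidal, h = -12): β = 114.9 − 98.1 = 16.8°, B = 39.5°; Δs = -12·(0.4253 − sin(2π·0.4253)/(2π)) = -4.2401; s = 18.0000 − 4.2401 = 13.7599
θ = 117.9° falls in segment 3 (98.1° to 137.6°, cycloidal, h = -12): β = 117.9 − 98.1 = 19.8°, B = 39.5°; Δs = -12·(0.5013 − sin(2π·0.5013)/(2π)) = -6.0304; s = 18.0000 − 6.0304 = 11.9696

θ=114.9°: 13.7599
θ=117.9°: 11.9696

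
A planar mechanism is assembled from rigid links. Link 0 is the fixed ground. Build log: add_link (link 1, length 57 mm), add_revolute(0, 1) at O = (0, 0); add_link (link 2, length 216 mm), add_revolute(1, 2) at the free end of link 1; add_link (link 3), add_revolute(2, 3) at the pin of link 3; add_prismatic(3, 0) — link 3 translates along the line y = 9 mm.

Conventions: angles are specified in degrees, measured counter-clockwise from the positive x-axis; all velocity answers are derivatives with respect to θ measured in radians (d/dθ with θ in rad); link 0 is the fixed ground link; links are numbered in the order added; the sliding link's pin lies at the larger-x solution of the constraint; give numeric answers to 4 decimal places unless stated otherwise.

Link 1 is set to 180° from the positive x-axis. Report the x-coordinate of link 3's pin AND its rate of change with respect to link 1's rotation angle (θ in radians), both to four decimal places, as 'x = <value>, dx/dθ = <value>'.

geometry: r = 57 mm, L = 216 mm, e = 9 mm
crank pin P = (r cos θ, r sin θ) = (-57.000000, 0.000000)
h = r sin θ − e = 0.000000 − 9 = -9.000000
x = r cos θ + √(L² − h²) = -57.000000 + 215.812419 = 158.812419
dx/dθ = −r sin θ − h·r cos θ/√(L² − h²) (θ in radians; h = -9.000000) = -2.377064

x = 158.8124, dx/dθ = -2.3771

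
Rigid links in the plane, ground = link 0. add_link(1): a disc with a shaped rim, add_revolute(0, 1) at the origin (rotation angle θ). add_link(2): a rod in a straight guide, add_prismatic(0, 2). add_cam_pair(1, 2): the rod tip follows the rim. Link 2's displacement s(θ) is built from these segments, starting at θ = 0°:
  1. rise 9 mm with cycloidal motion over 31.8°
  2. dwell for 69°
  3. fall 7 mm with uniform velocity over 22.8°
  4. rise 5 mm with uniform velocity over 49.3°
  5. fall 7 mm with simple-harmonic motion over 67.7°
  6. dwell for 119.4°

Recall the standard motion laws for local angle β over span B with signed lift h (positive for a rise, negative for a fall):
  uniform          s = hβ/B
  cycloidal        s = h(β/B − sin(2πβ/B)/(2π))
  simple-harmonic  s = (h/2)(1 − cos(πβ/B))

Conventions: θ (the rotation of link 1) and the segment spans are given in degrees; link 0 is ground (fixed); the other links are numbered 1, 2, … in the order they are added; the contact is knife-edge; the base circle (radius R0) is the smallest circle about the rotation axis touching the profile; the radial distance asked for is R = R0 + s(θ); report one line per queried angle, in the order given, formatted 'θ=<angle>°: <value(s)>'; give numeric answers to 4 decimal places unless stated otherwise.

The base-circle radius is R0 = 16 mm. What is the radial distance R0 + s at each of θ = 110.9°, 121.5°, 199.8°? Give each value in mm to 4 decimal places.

segment 1 (0° to 31.8°, cycloidal, h = 9) is passed completely: s = 0.0000 + (9) = 9.0000
segment 2 (31.8° to 100.8°, dwell): s unchanged at 9.0000
θ = 110.9° falls in segment 3 (100.8° to 123.6°, uniform, h = -7): β = 110.9 − 100.8 = 10.1°, B = 22.8°; Δs = -7·10.1/22.8 = -3.1009; s = 9.0000 − 3.1009 = 5.8991
θ = 121.5° falls in segment 3 (100.8° to 123.6°, uniform, h = -7): β = 121.5 − 100.8 = 20.7°, B = 22.8°; Δs = -7·20.7/22.8 = -6.3553; s = 9.0000 − 6.3553 = 2.6447
segment 3 (100.8° to 123.6°, uniform, h = -7) is passed completely: s = 9.0000 + (-7) = 2.0000
segment 4 (123.6° to 172.9°, uniform, h = 5) is passed completely: s = 2.0000 + (5) = 7.0000
θ = 199.8° falls in segment 5 (172.9° to 240.6°, simple-harmonic, h = -7): β = 199.8 − 172.9 = 26.9°, B = 67.7°; Δs = -7/2·(1 − cos(π·0.3973)) = -2.3907; s = 7.0000 − 2.3907 = 4.6093
θ=110.9°: R = R0 + s = 16 + 5.8991 = 21.8991
θ=121.5°: R = R0 + s = 16 + 2.6447 = 18.6447
θ=199.8°: R = R0 + s = 16 + 4.6093 = 20.6093

θ=110.9°: 21.8991
θ=121.5°: 18.6447
θ=199.8°: 20.6093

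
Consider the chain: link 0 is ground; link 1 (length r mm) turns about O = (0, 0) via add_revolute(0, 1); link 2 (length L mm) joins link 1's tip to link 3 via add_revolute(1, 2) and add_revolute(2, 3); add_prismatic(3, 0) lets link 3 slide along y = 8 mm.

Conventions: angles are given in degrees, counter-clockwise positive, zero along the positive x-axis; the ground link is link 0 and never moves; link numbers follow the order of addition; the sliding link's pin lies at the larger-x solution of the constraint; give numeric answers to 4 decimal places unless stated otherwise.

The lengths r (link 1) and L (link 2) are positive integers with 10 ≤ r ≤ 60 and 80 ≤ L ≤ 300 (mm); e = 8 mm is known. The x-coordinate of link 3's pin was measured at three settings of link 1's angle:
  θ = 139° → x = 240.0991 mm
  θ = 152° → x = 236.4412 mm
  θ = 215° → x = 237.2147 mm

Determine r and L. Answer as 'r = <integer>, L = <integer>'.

constraint per measurement: (x − r cos θ)² + (r sin θ − e)² = L²
subtracting the θ₁ and θ₂ equations cancels the r² and L² terms:
r = (x₁² − x₂²) / (2[(x₁cos θ₁ + e sin θ₁) − (x₂cos θ₂ + e sin θ₂)]) = 29.9995 → r = 30
L² = (x₁ − r cos θ₁)² + (r sin θ₁ − e)² = 69168.9749 → L = 263.0000 → L = 263
check at θ₃=215°: x = 237.2147 (printed 237.2147) ✓

r = 30, L = 263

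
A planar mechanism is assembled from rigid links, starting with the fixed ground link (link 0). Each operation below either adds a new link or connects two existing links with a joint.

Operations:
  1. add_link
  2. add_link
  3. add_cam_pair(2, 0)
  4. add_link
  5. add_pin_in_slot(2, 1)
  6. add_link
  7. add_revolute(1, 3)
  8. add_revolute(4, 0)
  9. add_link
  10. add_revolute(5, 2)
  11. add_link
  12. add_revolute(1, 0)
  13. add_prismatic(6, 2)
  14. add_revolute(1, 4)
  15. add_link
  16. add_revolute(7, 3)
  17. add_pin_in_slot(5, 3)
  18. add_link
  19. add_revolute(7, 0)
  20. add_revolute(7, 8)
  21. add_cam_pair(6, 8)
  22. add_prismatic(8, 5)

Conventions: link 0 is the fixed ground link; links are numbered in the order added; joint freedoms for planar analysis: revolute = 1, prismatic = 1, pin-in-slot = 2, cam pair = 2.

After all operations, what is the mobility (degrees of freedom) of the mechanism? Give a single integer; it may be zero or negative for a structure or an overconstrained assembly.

link 0 = ground. State L|J1|J2 = 1|0|0
+link1  2|0|0
+link2  3|0|0
C(2,0) f=2→J2  3|0|1
+link3  4|0|1
PS(2,1) f=2→J2  4|0|2
+link4  5|0|2
R(1,3) f=1→J1  5|1|2
R(4,0) f=1→J1  5|2|2
+link5  6|2|2
R(5,2) f=1→J1  6|3|2
+link6  7|3|2
R(1,0) f=1→J1  7|4|2
P(6,2) f=1→J1  7|5|2
R(1,4) f=1→J1  7|6|2
+link7  8|6|2
R(7,3) f=1→J1  8|7|2
PS(5,3) f=2→J2  8|7|3
+link8  9|7|3
R(7,0) f=1→J1  9|8|3
R(7,8) f=1→J1  9|9|3
C(6,8) f=2→J2  9|9|4
P(8,5) f=1→J1  9|10|4
M = 3(9−1)−2·10−4 = 24−20−4 = 0

M = 0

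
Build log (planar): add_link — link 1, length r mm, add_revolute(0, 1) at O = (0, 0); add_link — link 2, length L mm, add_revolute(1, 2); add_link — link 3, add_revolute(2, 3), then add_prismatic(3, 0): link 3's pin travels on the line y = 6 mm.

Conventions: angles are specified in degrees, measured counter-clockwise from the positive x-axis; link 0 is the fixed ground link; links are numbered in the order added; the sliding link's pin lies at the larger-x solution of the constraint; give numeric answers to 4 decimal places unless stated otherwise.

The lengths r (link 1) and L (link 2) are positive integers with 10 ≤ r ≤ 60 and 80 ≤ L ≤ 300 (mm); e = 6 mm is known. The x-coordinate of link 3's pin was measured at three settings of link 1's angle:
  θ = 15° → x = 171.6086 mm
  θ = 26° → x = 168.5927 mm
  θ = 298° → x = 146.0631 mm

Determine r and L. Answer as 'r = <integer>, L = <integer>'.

constraint per measurement: (x − r cos θ)² + (r sin θ − e)² = L²
subtracting the θ₁ and θ₂ equations cancels the r² and L² terms:
r = (x₁² − x₂²) / (2[(x₁cos θ₁ + e sin θ₁) − (x₂cos θ₂ + e sin θ₂)]) = 39.0008 → r = 39
L² = (x₁ − r cos θ₁)² + (r sin θ₁ − e)² = 17956.0123 → L = 134.0000 → L = 134
check at θ₃=298°: x = 146.0631 (printed 146.0631) ✓

r = 39, L = 134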